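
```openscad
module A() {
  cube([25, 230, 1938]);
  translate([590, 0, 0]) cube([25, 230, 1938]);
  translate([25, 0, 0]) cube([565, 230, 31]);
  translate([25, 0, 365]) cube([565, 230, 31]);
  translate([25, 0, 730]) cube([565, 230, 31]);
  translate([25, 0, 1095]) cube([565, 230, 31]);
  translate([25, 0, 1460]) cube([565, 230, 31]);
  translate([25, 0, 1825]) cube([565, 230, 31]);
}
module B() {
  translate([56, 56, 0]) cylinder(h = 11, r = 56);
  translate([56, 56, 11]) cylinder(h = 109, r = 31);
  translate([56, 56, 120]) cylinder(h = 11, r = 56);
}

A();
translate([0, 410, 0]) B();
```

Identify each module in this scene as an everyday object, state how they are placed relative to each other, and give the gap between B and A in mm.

The spool's nearest face is 180 mm from the bookshelf's +y face.

A is a bookshelf. B is a spool. The spool is on the floor beside the bookshelf on its +y side. The gap between the spool and the bookshelf is 180 mm.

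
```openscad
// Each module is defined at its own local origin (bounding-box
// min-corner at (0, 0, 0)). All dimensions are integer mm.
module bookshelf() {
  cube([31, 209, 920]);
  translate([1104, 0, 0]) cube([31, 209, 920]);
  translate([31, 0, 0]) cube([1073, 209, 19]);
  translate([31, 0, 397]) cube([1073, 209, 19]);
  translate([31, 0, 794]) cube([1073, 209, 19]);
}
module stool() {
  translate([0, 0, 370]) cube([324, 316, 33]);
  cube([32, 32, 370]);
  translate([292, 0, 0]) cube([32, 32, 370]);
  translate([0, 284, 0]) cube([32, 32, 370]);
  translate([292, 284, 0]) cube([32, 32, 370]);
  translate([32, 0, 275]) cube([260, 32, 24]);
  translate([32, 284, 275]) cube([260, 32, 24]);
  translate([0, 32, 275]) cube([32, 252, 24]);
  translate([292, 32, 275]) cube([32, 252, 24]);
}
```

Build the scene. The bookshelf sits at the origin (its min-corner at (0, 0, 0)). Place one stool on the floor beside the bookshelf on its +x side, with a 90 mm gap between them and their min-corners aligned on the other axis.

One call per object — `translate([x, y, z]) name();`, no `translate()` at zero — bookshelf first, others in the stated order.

bookshelf();
translate([1225, 0, 0]) stool();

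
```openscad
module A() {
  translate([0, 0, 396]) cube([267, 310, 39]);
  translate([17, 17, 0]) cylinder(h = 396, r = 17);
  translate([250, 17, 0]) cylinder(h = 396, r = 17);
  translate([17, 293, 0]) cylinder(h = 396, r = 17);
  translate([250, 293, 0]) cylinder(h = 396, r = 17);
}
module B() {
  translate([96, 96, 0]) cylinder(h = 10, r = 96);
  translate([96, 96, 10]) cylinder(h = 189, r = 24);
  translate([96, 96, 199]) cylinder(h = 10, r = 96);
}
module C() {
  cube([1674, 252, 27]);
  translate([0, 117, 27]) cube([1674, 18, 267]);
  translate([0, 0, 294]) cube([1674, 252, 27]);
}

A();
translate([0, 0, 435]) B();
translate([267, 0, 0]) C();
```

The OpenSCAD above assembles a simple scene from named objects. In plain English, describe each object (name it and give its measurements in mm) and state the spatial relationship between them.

A is a four-legged stool. The seat is 267×310 mm, 39 mm thick, top at z = 435 mm. It stands on four round legs, each 34 mm in diameter, from z = 0 to the seat underside, each leg's axis is inset half a diameter from the nearest pair of seat edges (so the leg's bounding box is flush with the corner).

B is a spool: two coaxial disc flanges of radius 96 mm and thickness 10 mm, joined by a core cylinder of radius 24 mm and height 189 mm. The lower flange rests on z = 0 and the three cylinders share a vertical axis.

C is an I-beam lying along x, 1674 mm long. Overall section height 321 mm. Two flanges 252 mm wide (y) and 27 mm thick, one on the floor and one at the top; a web 18 mm thick runs between them, centred on the flange width.

The spool is on top of the stool. The I-beam is against the stool's +x side, with their −y faces flush.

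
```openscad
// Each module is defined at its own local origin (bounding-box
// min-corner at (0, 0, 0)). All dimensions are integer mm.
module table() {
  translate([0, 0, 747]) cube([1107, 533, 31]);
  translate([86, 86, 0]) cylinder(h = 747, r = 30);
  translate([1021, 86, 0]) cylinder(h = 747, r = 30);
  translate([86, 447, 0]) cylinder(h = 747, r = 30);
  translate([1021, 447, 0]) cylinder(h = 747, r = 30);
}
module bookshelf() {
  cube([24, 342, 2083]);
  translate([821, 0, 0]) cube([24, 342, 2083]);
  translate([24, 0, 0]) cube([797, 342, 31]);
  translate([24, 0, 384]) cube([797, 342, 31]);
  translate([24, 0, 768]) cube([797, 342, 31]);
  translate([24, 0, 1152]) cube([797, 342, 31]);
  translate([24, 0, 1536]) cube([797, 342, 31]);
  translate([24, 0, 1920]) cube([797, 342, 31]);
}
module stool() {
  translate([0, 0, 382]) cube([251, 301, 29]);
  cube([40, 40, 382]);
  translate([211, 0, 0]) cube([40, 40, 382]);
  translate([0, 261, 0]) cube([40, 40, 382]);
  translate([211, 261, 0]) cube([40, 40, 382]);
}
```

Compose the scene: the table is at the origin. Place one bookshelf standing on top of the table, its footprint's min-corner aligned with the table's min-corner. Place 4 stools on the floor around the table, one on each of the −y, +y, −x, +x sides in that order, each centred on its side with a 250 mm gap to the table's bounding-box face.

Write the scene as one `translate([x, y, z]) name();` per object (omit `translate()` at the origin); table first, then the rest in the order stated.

table();
translate([0, 0, 778]) bookshelf();
translate([428, -551, 0]) stool();
translate([428, 783, 0]) stool();
translate([-501, 116, 0]) stool();
translate([1357, 116, 0]) stool();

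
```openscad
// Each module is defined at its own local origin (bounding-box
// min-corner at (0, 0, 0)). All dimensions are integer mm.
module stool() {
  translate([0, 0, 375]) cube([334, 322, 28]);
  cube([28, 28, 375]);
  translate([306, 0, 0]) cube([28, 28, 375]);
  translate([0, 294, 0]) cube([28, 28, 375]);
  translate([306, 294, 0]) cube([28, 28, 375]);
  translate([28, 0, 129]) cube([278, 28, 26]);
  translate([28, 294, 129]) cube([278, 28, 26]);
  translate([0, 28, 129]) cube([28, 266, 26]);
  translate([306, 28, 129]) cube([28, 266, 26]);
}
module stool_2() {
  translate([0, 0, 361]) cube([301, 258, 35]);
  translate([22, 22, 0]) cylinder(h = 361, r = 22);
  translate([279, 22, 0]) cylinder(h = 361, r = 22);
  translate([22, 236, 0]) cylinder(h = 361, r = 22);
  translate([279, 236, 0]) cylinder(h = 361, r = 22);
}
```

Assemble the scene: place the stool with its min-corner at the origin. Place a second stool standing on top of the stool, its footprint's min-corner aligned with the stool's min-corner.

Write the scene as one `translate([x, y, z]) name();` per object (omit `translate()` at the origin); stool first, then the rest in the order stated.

stool();
translate([0, 0, 403]) stool_2();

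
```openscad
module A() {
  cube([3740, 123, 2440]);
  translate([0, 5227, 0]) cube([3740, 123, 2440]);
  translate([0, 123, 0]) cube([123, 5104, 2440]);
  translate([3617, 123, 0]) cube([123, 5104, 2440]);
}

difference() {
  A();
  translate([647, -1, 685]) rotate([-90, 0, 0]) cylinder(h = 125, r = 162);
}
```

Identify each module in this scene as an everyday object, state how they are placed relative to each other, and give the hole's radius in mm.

The subtracted cylinder has r = 162 mm.

A is a house frame. The house frame has a circular hole through its front wall. The hole's radius is 162 mm.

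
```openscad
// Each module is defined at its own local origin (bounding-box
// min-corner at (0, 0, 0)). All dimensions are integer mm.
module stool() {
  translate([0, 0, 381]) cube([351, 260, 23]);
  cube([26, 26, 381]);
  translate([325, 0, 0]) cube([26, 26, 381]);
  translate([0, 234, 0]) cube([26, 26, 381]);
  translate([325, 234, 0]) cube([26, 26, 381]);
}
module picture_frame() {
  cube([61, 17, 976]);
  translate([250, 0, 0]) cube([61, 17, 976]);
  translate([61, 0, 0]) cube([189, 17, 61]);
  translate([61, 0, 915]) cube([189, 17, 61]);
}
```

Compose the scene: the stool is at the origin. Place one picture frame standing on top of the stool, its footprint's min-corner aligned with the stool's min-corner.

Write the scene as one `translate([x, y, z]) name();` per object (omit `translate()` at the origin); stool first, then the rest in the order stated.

stool();
translate([0, 0, 404]) picture_frame();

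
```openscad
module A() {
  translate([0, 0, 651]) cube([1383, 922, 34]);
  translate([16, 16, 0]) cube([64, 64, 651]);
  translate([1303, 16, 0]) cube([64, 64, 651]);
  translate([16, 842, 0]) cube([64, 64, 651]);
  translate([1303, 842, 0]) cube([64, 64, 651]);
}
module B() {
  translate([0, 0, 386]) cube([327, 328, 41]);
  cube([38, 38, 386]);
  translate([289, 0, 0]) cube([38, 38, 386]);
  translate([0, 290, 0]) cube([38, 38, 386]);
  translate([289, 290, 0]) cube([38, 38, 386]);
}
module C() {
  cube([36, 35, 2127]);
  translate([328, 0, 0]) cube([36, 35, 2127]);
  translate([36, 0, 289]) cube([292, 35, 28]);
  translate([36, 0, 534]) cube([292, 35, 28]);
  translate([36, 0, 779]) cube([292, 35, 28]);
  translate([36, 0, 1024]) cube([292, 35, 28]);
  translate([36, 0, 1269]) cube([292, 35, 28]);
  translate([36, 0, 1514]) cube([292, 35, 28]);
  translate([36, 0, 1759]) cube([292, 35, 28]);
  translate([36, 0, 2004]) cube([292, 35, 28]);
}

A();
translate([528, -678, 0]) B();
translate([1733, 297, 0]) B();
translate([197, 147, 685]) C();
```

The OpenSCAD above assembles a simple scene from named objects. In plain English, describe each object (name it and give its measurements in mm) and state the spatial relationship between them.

A is a table with a 1383×922 mm rectangular top, 34 mm thick, top surface at z = 685 mm, supported by four 64×64 mm square legs, each inset 16 mm from the nearest pair of top edges, running from the floor.

B is a simple wooden stool: a rectangular seat 327 mm (x) by 328 mm (y), 41 mm thick, top face at z = 427 mm, on four square legs, each 38×38 mm in cross-section. The legs rest on z = 0, each flush with a corner of the seat.

C is a wooden ladder with two side rails of 36×35 mm section and 2127 mm height, set 364 mm apart overall. Between them run 8 rectangular rungs (35 mm deep, 28 mm thick), front faces flush with the rails' −y face. The bottom of the first rung is 289 mm above the floor and each subsequent rung is 245 mm higher than the one below.

Two stools sit around the table at the −y, +x sides. The ladder is on top of the table.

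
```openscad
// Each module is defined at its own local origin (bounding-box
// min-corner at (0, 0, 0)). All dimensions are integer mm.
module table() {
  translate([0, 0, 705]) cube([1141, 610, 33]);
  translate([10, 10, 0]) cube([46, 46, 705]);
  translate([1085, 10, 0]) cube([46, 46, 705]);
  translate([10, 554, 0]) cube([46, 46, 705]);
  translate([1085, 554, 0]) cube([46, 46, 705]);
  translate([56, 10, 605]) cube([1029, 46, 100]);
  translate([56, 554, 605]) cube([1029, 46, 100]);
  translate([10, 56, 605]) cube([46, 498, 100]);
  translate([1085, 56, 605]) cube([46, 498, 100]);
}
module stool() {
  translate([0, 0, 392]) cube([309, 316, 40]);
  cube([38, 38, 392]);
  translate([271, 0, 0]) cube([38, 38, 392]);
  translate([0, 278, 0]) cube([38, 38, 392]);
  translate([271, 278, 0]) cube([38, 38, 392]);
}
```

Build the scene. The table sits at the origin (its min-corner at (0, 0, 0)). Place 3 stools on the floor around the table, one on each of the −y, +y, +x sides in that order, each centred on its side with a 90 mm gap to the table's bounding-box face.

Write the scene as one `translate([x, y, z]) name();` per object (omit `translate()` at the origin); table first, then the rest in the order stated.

table();
translate([416, -406, 0]) stool();
translate([416, 700, 0]) stool();
translate([1231, 147, 0]) stool();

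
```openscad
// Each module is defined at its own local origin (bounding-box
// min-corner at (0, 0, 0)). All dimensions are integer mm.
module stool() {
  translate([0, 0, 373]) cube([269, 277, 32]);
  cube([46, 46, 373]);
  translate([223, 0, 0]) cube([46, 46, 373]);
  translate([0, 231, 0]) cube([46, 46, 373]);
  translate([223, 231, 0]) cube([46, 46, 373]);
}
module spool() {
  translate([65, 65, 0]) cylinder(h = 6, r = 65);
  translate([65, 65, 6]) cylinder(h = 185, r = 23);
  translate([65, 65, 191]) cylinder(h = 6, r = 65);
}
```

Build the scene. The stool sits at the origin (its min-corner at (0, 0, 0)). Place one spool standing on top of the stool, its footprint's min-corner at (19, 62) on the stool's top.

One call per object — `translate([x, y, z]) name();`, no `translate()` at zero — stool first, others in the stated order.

stool();
translate([19, 62, 405]) spool();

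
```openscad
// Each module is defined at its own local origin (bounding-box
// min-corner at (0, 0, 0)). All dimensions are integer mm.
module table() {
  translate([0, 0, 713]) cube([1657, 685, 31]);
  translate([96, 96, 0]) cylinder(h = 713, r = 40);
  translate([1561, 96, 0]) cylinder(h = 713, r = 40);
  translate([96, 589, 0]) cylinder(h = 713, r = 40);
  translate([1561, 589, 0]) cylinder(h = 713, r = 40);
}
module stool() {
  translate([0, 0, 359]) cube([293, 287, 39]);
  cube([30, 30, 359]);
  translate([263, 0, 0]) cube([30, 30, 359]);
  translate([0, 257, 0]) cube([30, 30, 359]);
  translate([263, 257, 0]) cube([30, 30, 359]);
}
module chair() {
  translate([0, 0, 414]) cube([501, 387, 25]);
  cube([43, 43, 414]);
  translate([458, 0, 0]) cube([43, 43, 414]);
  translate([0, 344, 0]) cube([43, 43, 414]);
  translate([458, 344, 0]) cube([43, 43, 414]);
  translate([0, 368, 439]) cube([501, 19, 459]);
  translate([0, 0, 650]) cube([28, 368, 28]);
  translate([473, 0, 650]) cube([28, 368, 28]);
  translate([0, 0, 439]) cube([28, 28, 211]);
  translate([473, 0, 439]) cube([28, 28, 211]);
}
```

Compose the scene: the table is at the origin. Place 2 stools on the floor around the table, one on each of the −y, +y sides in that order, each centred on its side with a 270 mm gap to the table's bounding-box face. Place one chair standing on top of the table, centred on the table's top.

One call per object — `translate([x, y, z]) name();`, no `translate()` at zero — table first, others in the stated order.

table();
translate([682, -557, 0]) stool();
translate([682, 955, 0]) stool();
translate([578, 149, 744]) chair();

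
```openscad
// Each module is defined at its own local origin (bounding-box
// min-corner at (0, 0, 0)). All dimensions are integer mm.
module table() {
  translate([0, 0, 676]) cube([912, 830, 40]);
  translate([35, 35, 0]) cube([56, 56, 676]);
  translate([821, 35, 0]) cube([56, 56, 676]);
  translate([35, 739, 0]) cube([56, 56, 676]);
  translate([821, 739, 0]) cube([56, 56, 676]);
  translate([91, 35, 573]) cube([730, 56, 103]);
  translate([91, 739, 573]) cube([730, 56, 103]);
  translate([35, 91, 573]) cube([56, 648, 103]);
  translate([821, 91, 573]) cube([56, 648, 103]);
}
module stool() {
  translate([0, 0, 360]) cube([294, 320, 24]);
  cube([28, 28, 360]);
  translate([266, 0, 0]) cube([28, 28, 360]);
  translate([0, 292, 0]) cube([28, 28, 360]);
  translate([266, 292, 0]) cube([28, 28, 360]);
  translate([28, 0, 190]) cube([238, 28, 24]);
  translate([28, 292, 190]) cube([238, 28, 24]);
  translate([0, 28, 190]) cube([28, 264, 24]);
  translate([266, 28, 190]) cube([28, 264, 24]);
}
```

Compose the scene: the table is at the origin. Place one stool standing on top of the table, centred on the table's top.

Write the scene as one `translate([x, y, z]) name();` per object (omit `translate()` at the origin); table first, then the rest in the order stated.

table();
translate([309, 255, 716]) stool();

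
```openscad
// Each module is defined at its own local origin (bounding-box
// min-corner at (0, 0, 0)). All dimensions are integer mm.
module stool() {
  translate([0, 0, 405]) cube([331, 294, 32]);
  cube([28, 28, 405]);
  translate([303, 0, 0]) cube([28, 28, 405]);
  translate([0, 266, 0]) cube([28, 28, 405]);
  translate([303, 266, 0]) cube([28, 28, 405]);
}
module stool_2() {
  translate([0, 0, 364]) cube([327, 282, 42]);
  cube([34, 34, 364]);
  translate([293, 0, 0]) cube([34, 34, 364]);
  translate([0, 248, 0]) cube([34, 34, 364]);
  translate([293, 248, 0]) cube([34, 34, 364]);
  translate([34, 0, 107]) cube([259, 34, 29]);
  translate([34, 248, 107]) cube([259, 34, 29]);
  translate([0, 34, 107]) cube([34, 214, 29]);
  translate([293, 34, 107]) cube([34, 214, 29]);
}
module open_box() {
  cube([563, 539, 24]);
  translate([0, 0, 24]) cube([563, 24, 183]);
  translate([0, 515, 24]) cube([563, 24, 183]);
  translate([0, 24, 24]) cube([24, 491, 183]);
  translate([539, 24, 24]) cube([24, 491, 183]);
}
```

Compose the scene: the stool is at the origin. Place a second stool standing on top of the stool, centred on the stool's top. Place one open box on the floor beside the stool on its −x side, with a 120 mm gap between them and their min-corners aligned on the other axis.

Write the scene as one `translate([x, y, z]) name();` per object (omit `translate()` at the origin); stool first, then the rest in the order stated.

stool();
translate([2, 6, 437]) stool_2();
translate([-683, 0, 0]) open_box();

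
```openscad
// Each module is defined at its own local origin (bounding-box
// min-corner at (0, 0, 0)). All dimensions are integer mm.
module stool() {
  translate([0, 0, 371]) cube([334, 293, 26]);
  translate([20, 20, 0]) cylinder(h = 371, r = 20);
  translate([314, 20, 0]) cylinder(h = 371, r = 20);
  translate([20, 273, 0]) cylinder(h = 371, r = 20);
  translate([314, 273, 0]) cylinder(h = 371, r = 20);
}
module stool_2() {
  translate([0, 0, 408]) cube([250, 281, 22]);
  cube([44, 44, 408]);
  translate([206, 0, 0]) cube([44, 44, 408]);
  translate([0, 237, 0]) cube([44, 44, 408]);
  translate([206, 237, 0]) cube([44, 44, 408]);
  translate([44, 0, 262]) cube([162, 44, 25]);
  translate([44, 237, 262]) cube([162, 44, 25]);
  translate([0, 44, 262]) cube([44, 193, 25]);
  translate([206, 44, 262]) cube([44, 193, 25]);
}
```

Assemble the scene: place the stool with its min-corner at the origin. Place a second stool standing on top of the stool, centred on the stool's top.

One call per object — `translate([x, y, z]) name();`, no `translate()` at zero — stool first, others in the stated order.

stool();
translate([42, 6, 397]) stool_2();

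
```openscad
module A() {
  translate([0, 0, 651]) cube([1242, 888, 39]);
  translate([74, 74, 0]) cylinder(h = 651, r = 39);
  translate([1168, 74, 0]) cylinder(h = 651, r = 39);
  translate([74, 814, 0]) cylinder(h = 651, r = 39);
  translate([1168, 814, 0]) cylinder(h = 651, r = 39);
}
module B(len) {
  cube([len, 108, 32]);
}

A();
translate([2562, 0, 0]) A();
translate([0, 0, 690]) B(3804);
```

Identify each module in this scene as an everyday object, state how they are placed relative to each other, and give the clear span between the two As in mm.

Second table starts at x = 2562; first ends at x = 1242; clear span = 2562 − 1242 = 1320 mm.

A is a table. B is a beam. A beam spans the tops of two tables. The clear span between the two tables is 1320 mm.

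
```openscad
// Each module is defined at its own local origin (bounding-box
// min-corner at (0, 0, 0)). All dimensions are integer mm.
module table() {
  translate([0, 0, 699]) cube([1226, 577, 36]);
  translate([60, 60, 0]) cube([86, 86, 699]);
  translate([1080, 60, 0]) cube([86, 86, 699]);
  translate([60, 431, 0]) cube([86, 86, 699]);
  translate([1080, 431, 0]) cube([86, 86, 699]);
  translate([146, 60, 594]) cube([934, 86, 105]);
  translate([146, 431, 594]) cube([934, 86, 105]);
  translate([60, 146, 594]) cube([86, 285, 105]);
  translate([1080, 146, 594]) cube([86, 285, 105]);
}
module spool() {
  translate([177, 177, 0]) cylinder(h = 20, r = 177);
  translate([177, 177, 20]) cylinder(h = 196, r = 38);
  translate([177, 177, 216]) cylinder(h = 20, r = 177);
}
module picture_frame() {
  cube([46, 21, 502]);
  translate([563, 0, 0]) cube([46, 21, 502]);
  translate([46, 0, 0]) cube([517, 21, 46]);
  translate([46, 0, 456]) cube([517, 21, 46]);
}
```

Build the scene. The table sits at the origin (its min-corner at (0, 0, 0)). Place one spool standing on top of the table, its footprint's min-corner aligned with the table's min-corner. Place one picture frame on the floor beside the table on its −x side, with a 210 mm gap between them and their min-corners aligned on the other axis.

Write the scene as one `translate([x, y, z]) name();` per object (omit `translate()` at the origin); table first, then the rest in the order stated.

table();
translate([0, 0, 735]) spool();
translate([-819, 0, 0]) picture_frame();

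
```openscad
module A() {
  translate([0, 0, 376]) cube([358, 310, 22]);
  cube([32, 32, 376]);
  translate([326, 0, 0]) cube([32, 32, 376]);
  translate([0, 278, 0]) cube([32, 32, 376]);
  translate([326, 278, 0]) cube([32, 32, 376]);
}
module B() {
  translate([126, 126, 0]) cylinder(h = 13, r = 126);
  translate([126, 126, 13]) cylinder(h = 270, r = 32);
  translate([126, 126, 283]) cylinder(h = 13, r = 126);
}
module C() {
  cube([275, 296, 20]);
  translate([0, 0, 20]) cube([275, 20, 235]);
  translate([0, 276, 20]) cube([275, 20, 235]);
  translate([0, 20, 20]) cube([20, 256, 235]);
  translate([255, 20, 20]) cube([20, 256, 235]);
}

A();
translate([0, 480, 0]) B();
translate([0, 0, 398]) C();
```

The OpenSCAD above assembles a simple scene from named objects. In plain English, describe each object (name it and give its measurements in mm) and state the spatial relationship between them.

A is a four-legged stool. The seat is a 358×310×22 mm slab whose top surface is at z = 398 mm; four square legs, each 32×32 mm in cross-section, run from the floor (z = 0) to the underside of the seat, each flush with a corner of the seat.

B is a spool: two coaxial disc flanges of radius 126 mm and thickness 13 mm, joined by a core cylinder of radius 32 mm and height 270 mm. The lower flange rests on z = 0 and the three cylinders share a vertical axis.

C is an open storage box with external size 275×296×255 mm and wall thickness 20 mm (the base is also 20 mm thick). The base covers the whole footprint; the four walls stand on the base, with the y-facing walls full-width and the x-facing walls fitting between their inner faces.

The spool is on the floor beside the stool on its +y side. The open box is on top of the stool.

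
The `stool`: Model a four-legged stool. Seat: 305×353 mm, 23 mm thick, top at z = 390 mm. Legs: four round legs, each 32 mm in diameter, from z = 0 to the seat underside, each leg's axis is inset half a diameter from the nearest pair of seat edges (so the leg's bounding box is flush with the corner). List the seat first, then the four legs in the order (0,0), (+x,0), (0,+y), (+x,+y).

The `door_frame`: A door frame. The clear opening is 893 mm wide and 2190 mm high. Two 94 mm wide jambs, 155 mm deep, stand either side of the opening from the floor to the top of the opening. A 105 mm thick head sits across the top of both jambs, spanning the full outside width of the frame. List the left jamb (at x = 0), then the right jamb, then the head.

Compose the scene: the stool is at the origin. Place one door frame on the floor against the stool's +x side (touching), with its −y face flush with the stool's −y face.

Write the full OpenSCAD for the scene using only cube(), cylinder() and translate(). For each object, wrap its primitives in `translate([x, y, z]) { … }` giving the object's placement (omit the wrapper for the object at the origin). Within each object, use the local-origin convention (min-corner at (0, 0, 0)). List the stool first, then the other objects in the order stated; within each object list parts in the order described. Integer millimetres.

translate([0, 0, 367]) cube([305, 353, 23]);
translate([16, 16, 0]) cylinder(h = 367, r = 16);
translate([289, 16, 0]) cylinder(h = 367, r = 16);
translate([16, 337, 0]) cylinder(h = 367, r = 16);
translate([289, 337, 0]) cylinder(h = 367, r = 16);
translate([305, 0, 0]) {
  cube([94, 155, 2190]);
  translate([987, 0, 0]) cube([94, 155, 2190]);
  translate([0, 0, 2190]) cube([1081, 155, 105]);
}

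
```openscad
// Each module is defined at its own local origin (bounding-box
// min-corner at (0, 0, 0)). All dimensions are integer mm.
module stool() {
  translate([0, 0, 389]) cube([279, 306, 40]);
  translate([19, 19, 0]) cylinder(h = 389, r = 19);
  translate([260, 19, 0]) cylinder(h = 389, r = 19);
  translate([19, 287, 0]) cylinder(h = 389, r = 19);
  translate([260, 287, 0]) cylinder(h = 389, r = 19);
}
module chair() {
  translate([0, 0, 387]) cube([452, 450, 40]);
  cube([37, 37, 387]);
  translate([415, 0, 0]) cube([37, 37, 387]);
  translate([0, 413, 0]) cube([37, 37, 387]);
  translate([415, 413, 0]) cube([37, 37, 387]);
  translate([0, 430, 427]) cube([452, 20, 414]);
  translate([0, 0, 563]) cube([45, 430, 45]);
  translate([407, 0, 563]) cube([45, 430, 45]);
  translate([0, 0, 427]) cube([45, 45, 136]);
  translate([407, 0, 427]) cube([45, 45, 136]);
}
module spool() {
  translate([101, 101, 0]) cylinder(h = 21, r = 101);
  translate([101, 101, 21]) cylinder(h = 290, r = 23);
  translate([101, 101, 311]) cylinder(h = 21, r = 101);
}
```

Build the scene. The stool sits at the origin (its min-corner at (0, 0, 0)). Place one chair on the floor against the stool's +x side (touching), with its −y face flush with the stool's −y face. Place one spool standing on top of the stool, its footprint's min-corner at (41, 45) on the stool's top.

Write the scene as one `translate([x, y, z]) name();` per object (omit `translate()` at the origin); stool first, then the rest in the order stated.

stool();
translate([279, 0, 0]) chair();
translate([41, 45, 429]) spool();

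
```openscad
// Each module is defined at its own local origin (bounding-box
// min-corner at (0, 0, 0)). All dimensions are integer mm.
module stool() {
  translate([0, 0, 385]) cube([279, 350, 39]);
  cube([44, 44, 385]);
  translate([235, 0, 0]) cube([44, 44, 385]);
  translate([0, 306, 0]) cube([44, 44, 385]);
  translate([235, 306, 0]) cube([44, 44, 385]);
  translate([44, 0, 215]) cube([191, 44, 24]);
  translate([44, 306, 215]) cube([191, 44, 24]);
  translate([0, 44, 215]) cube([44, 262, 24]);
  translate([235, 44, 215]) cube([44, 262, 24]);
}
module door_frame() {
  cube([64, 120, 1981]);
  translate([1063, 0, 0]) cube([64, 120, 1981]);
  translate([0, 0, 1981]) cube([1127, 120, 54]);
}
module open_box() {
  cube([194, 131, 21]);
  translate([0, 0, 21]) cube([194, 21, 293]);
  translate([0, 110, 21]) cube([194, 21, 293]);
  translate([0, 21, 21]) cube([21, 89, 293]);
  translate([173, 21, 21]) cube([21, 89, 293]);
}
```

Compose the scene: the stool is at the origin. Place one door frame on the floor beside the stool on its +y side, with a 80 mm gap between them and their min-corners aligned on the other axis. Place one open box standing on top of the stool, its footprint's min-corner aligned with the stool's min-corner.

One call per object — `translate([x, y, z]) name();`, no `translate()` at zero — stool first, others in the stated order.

stool();
translate([0, 430, 0]) door_frame();
translate([0, 0, 424]) open_box();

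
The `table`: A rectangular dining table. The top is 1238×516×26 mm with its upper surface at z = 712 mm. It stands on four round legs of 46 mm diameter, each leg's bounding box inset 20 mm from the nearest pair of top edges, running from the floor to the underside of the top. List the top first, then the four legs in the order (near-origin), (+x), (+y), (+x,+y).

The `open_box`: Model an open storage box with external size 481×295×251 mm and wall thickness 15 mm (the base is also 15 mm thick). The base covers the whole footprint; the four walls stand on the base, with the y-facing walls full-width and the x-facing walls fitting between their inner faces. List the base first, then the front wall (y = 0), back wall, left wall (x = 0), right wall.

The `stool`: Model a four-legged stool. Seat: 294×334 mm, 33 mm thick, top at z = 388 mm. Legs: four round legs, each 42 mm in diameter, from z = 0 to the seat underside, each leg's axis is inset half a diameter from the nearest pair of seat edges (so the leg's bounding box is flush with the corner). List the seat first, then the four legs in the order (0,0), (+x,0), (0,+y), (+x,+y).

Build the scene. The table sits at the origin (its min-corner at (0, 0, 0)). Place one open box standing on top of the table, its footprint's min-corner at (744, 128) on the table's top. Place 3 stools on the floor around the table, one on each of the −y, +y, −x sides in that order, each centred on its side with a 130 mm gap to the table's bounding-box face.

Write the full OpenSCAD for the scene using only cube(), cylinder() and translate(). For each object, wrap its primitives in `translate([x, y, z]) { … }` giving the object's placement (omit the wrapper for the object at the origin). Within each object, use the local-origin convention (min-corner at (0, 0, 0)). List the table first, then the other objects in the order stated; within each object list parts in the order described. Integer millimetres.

translate([0, 0, 686]) cube([1238, 516, 26]);
translate([43, 43, 0]) cylinder(h = 686, r = 23);
translate([1195, 43, 0]) cylinder(h = 686, r = 23);
translate([43, 473, 0]) cylinder(h = 686, r = 23);
translate([1195, 473, 0]) cylinder(h = 686, r = 23);
translate([744, 128, 712]) {
  cube([481, 295, 15]);
  translate([0, 0, 15]) cube([481, 15, 236]);
  translate([0, 280, 15]) cube([481, 15, 236]);
  translate([0, 15, 15]) cube([15, 265, 236]);
  translate([466, 15, 15]) cube([15, 265, 236]);
}
translate([472, -464, 0]) {
  translate([0, 0, 355]) cube([294, 334, 33]);
  translate([21, 21, 0]) cylinder(h = 355, r = 21);
  translate([273, 21, 0]) cylinder(h = 355, r = 21);
  translate([21, 313, 0]) cylinder(h = 355, r = 21);
  translate([273, 313, 0]) cylinder(h = 355, r = 21);
}
translate([472, 646, 0]) {
  translate([0, 0, 355]) cube([294, 334, 33]);
  translate([21, 21, 0]) cylinder(h = 355, r = 21);
  translate([273, 21, 0]) cylinder(h = 355, r = 21);
  translate([21, 313, 0]) cylinder(h = 355, r = 21);
  translate([273, 313, 0]) cylinder(h = 355, r = 21);
}
translate([-424, 91, 0]) {
  translate([0, 0, 355]) cube([294, 334, 33]);
  translate([21, 21, 0]) cylinder(h = 355, r = 21);
  translate([273, 21, 0]) cylinder(h = 355, r = 21);
  translate([21, 313, 0]) cylinder(h = 355, r = 21);
  translate([273, 313, 0]) cylinder(h = 355, r = 21);
}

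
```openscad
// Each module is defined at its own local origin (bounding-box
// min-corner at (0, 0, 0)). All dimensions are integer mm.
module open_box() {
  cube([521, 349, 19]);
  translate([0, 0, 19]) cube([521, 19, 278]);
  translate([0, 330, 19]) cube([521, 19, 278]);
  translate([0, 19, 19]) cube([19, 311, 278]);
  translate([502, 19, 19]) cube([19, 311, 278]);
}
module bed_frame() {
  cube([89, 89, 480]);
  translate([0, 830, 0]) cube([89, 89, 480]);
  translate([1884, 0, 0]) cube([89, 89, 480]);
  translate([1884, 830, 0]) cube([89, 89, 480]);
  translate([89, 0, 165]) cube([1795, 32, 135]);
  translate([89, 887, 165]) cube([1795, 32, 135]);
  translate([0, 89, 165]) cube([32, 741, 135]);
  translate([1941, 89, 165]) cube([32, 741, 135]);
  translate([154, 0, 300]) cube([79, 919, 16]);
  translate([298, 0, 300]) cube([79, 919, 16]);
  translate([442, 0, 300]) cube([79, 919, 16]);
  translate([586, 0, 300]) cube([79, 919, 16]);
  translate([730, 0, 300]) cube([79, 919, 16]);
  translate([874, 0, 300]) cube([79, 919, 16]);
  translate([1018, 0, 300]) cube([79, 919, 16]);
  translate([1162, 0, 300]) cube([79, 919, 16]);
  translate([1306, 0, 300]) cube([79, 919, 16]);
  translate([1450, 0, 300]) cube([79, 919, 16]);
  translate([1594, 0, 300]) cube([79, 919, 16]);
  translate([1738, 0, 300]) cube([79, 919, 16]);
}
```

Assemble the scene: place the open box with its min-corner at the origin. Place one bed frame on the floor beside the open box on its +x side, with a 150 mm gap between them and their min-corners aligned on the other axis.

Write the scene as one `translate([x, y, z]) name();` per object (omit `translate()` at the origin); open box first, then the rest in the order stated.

open_box();
translate([671, 0, 0]) bed_frame();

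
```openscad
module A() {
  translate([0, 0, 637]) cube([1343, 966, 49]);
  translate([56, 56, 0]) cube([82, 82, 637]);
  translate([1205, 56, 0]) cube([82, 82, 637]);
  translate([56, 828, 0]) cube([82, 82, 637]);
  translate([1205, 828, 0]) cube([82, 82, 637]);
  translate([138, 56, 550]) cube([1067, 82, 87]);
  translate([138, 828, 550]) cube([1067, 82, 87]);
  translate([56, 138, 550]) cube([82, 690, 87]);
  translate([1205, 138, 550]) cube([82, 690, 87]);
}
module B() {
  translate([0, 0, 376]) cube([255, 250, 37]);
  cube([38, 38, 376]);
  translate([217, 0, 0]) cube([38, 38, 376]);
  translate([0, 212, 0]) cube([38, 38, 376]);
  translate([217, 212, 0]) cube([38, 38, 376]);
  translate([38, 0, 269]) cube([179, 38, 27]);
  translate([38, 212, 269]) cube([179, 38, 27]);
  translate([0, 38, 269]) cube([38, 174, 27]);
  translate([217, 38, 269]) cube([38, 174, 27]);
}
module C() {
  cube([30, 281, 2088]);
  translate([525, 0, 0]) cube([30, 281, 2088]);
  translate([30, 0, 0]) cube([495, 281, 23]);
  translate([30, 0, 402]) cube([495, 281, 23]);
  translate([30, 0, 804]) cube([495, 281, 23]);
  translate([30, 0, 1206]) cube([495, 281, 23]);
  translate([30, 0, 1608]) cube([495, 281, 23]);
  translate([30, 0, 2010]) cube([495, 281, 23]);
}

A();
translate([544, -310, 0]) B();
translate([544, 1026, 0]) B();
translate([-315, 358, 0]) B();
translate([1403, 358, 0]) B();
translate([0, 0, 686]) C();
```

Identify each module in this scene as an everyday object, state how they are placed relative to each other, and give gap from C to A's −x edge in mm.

The bookshelf's min-x is at 0; the table's min-x is 0; gap = 0 mm.

A is a table. B is a stool. C is a bookshelf. Four stools sit around the table at the −y, +y, −x, +x sides. The bookshelf is on top of the table. The gap from the bookshelf to the table's −x edge is 0 mm.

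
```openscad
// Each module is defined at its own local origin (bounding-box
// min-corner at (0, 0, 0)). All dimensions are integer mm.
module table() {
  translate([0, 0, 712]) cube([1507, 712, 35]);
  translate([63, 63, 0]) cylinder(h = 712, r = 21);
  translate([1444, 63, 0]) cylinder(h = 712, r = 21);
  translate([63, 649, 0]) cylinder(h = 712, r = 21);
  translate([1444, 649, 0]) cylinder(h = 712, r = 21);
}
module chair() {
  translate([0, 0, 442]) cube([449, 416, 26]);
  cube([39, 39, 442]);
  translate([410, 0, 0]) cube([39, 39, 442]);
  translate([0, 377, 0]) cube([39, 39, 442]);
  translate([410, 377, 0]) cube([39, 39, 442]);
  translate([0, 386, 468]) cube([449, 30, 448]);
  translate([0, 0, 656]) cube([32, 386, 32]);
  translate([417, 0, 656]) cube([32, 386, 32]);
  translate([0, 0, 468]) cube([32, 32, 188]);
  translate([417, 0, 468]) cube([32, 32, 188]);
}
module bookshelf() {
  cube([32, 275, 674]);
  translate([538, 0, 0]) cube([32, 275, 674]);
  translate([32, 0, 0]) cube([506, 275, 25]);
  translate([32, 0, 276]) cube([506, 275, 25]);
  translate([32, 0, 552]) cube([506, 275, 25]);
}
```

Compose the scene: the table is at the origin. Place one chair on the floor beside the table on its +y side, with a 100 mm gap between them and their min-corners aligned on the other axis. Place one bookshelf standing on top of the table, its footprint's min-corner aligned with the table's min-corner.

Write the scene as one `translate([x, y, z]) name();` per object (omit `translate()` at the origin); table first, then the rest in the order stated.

table();
translate([0, 812, 0]) chair();
translate([0, 0, 747]) bookshelf();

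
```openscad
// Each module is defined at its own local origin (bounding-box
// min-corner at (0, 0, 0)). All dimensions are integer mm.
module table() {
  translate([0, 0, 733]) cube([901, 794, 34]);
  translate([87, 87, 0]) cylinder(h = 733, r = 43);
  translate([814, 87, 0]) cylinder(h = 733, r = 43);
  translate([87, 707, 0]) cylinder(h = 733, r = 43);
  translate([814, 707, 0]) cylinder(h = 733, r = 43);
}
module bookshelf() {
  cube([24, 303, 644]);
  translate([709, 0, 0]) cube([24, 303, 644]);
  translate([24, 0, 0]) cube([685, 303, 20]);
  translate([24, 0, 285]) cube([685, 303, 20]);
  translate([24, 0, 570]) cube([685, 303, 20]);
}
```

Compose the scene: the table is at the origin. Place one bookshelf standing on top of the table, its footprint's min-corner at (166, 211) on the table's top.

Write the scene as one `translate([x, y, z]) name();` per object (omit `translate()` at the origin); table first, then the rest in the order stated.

table();
translate([166, 211, 767]) bookshelf();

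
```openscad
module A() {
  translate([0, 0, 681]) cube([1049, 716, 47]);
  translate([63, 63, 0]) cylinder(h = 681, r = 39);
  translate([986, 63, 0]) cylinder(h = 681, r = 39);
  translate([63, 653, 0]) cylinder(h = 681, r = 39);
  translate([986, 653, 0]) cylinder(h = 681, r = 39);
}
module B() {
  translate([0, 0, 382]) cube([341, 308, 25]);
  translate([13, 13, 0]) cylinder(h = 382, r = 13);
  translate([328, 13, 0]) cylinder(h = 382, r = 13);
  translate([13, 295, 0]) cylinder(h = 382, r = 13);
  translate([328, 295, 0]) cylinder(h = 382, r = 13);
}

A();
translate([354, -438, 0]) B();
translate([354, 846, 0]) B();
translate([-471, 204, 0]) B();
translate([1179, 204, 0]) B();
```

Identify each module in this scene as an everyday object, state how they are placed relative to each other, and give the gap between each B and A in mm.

A is a table. B is a stool. Four stools sit around the table at the −y, +y, −x, +x sides. The gap between each stool and the table is 130 mm.

Each stool's nearest face is 130 mm from the table's bounding box.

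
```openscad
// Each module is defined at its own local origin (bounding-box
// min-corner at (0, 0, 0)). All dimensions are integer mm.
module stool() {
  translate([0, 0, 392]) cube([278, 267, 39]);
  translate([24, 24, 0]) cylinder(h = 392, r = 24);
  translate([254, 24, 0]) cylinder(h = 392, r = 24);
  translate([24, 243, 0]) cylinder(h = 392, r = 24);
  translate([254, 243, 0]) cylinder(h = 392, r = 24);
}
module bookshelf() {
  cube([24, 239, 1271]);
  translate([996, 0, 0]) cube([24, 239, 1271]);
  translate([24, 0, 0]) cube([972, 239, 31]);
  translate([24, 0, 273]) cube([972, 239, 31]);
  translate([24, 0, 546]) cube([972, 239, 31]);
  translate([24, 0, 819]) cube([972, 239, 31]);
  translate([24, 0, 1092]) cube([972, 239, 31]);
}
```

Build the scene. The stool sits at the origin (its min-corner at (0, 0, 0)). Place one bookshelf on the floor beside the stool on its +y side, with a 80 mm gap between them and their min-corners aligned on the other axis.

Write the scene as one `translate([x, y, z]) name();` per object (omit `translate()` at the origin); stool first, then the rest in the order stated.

stool();
translate([0, 347, 0]) bookshelf();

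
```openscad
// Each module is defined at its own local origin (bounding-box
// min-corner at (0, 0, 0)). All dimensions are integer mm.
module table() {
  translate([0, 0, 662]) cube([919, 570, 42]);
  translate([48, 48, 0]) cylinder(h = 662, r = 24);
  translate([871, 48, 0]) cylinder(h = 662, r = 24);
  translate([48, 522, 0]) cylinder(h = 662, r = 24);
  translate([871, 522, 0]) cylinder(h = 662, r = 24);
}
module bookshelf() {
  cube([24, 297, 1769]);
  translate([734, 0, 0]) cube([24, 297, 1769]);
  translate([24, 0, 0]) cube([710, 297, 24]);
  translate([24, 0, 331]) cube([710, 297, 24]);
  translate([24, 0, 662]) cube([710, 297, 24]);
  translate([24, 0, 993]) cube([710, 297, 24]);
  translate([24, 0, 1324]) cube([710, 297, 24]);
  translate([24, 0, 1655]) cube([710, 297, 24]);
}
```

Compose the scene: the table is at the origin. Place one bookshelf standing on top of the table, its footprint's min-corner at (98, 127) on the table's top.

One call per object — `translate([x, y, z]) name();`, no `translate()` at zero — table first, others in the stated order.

table();
translate([98, 127, 704]) bookshelf();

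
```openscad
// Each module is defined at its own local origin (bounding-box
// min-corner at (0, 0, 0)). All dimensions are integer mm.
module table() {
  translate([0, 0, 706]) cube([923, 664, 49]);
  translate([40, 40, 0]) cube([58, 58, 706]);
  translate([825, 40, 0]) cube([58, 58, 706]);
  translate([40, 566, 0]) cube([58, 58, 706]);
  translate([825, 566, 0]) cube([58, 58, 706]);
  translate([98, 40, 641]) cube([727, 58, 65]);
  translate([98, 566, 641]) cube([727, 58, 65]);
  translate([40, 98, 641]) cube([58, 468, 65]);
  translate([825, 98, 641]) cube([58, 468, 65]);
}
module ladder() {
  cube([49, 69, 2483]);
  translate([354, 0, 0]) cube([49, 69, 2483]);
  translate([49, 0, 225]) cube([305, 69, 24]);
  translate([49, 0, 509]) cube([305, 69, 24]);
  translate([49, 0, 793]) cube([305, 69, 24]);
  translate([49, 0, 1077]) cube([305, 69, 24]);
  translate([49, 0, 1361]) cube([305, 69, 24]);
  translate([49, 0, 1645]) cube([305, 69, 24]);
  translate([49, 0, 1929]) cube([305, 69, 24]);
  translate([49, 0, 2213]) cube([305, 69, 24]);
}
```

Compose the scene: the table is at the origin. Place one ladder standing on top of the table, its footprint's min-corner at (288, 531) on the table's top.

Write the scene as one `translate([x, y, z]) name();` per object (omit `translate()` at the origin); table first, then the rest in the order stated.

table();
translate([288, 531, 755]) ladder();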